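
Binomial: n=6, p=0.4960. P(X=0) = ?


C(6,0) = 1
p^0 = 1.000000
(1-p)^6 = 0.016390
P = 1 * 1.000000 * 0.016390 = 0.0164

P(X=0) = 0.0164


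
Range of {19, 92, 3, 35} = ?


Max = 92, Min = 3
Range = 92 - 3 = 89

Range = 89


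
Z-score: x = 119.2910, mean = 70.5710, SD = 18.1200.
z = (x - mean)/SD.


z = (119.2910 - 70.5710)/18.1200
= 48.7200/18.1200
= 2.6887

z = 2.6887


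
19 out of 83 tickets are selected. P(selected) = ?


P = 19/83 = 0.2289

P = 0.2289


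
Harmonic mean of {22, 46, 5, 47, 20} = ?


Sum of reciprocals = 1/22 + 1/46 + 1/5 + 1/47 + 1/20 = 0.338470
HM = 5/0.338470 = 14.7723

HM = 14.7723


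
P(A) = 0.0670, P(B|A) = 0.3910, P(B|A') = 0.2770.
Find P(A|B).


P(B) = P(B|A)*P(A) + P(B|A')*P(A')
= 0.3910*0.0670 + 0.2770*0.9330
= 0.026197 + 0.258441 = 0.284638
P(A|B) = 0.026197/0.284638 = 0.0920

P(A|B) = 0.0920


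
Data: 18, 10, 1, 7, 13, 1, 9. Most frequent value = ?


Frequencies: 1:2, 7:1, 9:1, 10:1, 13:1, 18:1
Max frequency = 2
Mode = 1

Mode = 1


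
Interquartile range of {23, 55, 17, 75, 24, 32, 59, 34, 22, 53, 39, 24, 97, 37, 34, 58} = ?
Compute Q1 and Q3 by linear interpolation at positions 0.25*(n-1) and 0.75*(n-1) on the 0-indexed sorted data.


Sorted: 17, 22, 23, 24, 24, 32, 34, 34, 37, 39, 53, 55, 58, 59, 75, 97
Q1 (25th %ile) = 24.0000
Q3 (75th %ile) = 55.7500
IQR = 55.7500 - 24.0000 = 31.7500

IQR = 31.7500


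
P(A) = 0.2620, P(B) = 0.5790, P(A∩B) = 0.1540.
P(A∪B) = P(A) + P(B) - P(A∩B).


P(A∪B) = 0.2620 + 0.5790 - 0.1540
= 0.8410 - 0.1540
= 0.6870

P(A∪B) = 0.6870


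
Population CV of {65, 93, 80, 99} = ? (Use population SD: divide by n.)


Mean = 84.2500
SD = 13.0647
CV = (13.0647/84.2500)*100 = 15.5071%

CV = 15.5071%


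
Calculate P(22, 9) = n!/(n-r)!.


P(22,9) = 22!/13!
= 1124000727777607680000/6227020800
= 180503769600

P(22,9) = 180503769600


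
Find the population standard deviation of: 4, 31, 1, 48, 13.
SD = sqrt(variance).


Mean = 19.4000
Variance = 313.8400
SD = sqrt(313.8400) = 17.7155

SD = 17.7155


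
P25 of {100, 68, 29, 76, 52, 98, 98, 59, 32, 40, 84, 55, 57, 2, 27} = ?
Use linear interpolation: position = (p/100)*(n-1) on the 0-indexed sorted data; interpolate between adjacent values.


Sorted: 2, 27, 29, 32, 40, 52, 55, 57, 59, 68, 76, 84, 98, 98, 100
n = 15
Index = 25/100 * 14 = 3.5000
Lower = data[3] = 32, Upper = data[4] = 40
P25 = 32 + 0.5000*(8) = 36.0000

P25 = 36.0000


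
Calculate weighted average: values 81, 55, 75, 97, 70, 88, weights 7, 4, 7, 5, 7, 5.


Numerator = 81*7 + 55*4 + 75*7 + 97*5 + 70*7 + 88*5 = 2727
Denominator = 7 + 4 + 7 + 5 + 7 + 5 = 35
WM = 2727/35 = 77.9143

WM = 77.9143


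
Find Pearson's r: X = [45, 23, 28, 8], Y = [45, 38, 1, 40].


Mean X = 26.0000, Mean Y = 31.0000
SD X = 13.209845, SD Y = 17.507141
Cov = 5.750000
r = 5.750000/(13.209845*17.507141) = 0.0249

r = 0.0249


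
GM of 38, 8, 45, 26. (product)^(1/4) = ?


Product = 38 × 8 × 45 × 26 = 355680
GM = 355680^(1/4) = 24.4211

GM = 24.4211


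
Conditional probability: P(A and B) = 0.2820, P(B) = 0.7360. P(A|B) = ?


P(A|B) = 0.2820/0.7360 = 0.3832

P(A|B) = 0.3832


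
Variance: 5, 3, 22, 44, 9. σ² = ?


Mean = 16.6000
Squared deviations: 134.5600, 184.9600, 29.1600, 750.7600, 57.7600
Sum = 1157.2000
Variance = 1157.2000/5 = 231.4400

Variance = 231.4400


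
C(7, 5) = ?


C(7,5) = 7!/(5! × 2!)
= 5040/(120 × 2)
= 21

C(7,5) = 21


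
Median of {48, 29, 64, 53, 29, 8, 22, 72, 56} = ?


Sorted: 8, 22, 29, 29, 48, 53, 56, 64, 72
n = 9 (odd)
Middle value = 48

Median = 48


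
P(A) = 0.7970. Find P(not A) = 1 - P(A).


P(not A) = 1 - 0.7970 = 0.2030

P(not A) = 0.2030


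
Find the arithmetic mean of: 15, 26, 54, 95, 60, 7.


Sum = 15 + 26 + 54 + 95 + 60 + 7 = 257
n = 6
Mean = 257/6 = 42.8333

Mean = 42.8333


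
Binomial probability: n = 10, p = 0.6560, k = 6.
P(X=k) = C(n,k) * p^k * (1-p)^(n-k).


C(10,6) = 210
p^6 = 0.079694
(1-p)^4 = 0.014003
P = 210 * 0.079694 * 0.014003 = 0.2344

P(X=6) = 0.2344


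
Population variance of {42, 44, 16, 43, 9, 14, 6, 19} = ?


Mean = 24.1250
Squared deviations: 319.5156, 395.0156, 66.0156, 356.2656, 228.7656, 102.5156, 328.5156, 26.2656
Sum = 1822.8750
Variance = 1822.8750/8 = 227.8594

Variance = 227.8594


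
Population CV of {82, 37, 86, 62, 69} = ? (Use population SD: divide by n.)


Mean = 67.2000
SD = 17.4057
CV = (17.4057/67.2000)*100 = 25.9014%

CV = 25.9014%


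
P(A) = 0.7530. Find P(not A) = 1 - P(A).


P(not A) = 1 - 0.7530 = 0.2470

P(not A) = 0.2470


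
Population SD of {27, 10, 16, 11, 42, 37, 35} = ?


Mean = 25.4286
Variance = 148.2449
SD = sqrt(148.2449) = 12.1756

SD = 12.1756


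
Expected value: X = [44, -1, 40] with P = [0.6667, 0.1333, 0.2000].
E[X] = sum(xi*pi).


E[X] = 44*0.6667 - 1*0.1333 + 40*0.2000
= 29.3348 - 0.1333 + 8.0000
= 37.2015

E[X] = 37.2015


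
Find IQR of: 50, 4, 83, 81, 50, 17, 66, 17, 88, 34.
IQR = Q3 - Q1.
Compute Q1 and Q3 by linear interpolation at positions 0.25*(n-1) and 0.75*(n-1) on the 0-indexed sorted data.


Sorted: 4, 17, 17, 34, 50, 50, 66, 81, 83, 88
Q1 (25th %ile) = 21.2500
Q3 (75th %ile) = 77.2500
IQR = 77.2500 - 21.2500 = 56.0000

IQR = 56.0000


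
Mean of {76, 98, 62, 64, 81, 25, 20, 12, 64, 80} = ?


Sum = 76 + 98 + 62 + 64 + 81 + 25 + 20 + 12 + 64 + 80 = 582
n = 10
Mean = 582/10 = 58.2000

Mean = 58.2000


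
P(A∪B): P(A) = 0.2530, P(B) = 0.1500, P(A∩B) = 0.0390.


P(A∪B) = 0.2530 + 0.1500 - 0.0390
= 0.4030 - 0.0390
= 0.3640

P(A∪B) = 0.3640


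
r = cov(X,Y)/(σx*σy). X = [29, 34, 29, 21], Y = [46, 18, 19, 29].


Mean X = 28.2500, Mean Y = 28.0000
SD X = 4.656984, SD Y = 11.247222
Cov = -14.500000
r = -14.500000/(4.656984*11.247222) = -0.2768

r = -0.2768


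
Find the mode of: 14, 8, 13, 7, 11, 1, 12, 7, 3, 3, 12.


Frequencies: 1:1, 3:2, 7:2, 8:1, 11:1, 12:2, 13:1, 14:1
Max frequency = 2
Mode = 3, 7, 12

Mode = 3, 7, 12


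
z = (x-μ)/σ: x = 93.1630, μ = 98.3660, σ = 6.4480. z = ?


z = (93.1630 - 98.3660)/6.4480
= -5.2030/6.4480
= -0.8069

z = -0.8069


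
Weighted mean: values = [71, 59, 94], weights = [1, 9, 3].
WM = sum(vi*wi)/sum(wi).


Numerator = 71*1 + 59*9 + 94*3 = 884
Denominator = 1 + 9 + 3 = 13
WM = 884/13 = 68.0000

WM = 68.0000


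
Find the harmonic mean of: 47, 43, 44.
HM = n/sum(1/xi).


Sum of reciprocals = 1/47 + 1/43 + 1/44 = 0.067260
HM = 3/0.067260 = 44.6032

HM = 44.6032


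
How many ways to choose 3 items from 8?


C(8,3) = 8!/(3! × 5!)
= 40320/(6 × 120)
= 56

C(8,3) = 56


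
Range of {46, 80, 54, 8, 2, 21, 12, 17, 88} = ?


Max = 88, Min = 2
Range = 88 - 2 = 86

Range = 86


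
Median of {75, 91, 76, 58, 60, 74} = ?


Sorted: 58, 60, 74, 75, 76, 91
n = 6 (even)
Middle values: 74 and 75
Median = (74+75)/2 = 74.5000

Median = 74.5000


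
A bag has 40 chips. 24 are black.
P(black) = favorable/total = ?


P = 24/40 = 0.6000

P = 0.6000


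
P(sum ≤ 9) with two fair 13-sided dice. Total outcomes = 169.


Total outcomes = 13×13 = 169
Favorable (sum ≤ 9): 36
P = 36/169 = 0.2130

P = 0.2130


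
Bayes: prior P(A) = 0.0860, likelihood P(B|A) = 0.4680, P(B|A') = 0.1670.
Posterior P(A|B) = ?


P(B) = P(B|A)*P(A) + P(B|A')*P(A')
= 0.4680*0.0860 + 0.1670*0.9140
= 0.040248 + 0.152638 = 0.192886
P(A|B) = 0.040248/0.192886 = 0.2087

P(A|B) = 0.2087


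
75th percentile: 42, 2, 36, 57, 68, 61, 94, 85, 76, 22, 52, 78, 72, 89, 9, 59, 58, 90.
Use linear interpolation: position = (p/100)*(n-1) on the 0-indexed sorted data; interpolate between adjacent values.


Sorted: 2, 9, 22, 36, 42, 52, 57, 58, 59, 61, 68, 72, 76, 78, 85, 89, 90, 94
n = 18
Index = 75/100 * 17 = 12.7500
Lower = data[12] = 76, Upper = data[13] = 78
P75 = 76 + 0.7500*(2) = 77.5000

P75 = 77.5000


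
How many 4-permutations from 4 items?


P(4,4) = 4!/0!
= 24/1
= 24

P(4,4) = 24


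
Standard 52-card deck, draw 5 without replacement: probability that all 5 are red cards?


P(all red cards) = (26/52) × (25/51) × (24/50) × (23/49) × (22/48)
= 0.0253

P = 0.0253


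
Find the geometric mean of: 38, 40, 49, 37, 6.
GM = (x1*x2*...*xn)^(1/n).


Product = 38 × 40 × 49 × 37 × 6 = 16534560
GM = 16534560^(1/5) = 27.7766

GM = 27.7766


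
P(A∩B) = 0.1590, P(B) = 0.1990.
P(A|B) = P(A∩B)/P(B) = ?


P(A|B) = 0.1590/0.1990 = 0.7990

P(A|B) = 0.7990


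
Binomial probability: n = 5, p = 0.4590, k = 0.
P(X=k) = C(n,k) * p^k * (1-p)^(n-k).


C(5,0) = 1
p^0 = 1.000000
(1-p)^5 = 0.046343
P = 1 * 1.000000 * 0.046343 = 0.0463

P(X=0) = 0.0463


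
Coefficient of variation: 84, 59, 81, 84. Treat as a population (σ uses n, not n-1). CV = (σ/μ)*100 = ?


Mean = 77.0000
SD = 10.4642
CV = (10.4642/77.0000)*100 = 13.5899%

CV = 13.5899%


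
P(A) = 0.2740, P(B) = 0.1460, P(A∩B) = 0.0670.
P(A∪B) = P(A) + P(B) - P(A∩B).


P(A∪B) = 0.2740 + 0.1460 - 0.0670
= 0.4200 - 0.0670
= 0.3530

P(A∪B) = 0.3530


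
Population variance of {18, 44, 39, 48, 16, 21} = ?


Mean = 31.0000
Squared deviations: 169.0000, 169.0000, 64.0000, 289.0000, 225.0000, 100.0000
Sum = 1016.0000
Variance = 1016.0000/6 = 169.3333

Variance = 169.3333


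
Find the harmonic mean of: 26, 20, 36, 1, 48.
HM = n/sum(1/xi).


Sum of reciprocals = 1/26 + 1/20 + 1/36 + 1/1 + 1/48 = 1.137073
HM = 5/1.137073 = 4.3973

HM = 4.3973


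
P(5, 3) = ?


P(5,3) = 5!/2!
= 120/2
= 60

P(5,3) = 60


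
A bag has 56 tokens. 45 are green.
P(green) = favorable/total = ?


P = 45/56 = 0.8036

P = 0.8036


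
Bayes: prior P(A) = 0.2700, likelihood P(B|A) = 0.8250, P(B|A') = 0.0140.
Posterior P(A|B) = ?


P(B) = P(B|A)*P(A) + P(B|A')*P(A')
= 0.8250*0.2700 + 0.0140*0.7300
= 0.222750 + 0.010220 = 0.232970
P(A|B) = 0.222750/0.232970 = 0.9561

P(A|B) = 0.9561


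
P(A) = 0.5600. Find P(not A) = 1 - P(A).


P(not A) = 1 - 0.5600 = 0.4400

P(not A) = 0.4400


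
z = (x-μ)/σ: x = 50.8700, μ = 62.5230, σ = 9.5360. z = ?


z = (50.8700 - 62.5230)/9.5360
= -11.6530/9.5360
= -1.2220

z = -1.2220


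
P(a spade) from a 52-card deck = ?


13 spades in 52 cards
P = 13/52 = 0.2500

P = 0.2500


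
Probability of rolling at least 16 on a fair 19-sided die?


Favorable outcomes (roll ≥ 16): 4
Total outcomes = 19
P = 4/19 = 0.2105

P = 0.2105


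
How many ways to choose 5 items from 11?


C(11,5) = 11!/(5! × 6!)
= 39916800/(120 × 720)
= 462

C(11,5) = 462


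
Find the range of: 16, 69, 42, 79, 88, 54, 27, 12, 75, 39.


Max = 88, Min = 12
Range = 88 - 12 = 76

Range = 76


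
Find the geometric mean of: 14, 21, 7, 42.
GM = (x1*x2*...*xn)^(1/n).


Product = 14 × 21 × 7 × 42 = 86436
GM = 86436^(1/4) = 17.1464

GM = 17.1464


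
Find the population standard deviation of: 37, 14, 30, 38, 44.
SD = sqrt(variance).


Mean = 32.6000
Variance = 106.2400
SD = sqrt(106.2400) = 10.3073

SD = 10.3073


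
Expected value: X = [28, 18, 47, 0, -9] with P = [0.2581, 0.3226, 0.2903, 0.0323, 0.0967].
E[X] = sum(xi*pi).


E[X] = 28*0.2581 + 18*0.3226 + 47*0.2903 + 0*0.0323 - 9*0.0967
= 7.2268 + 5.8068 + 13.6441 + 0 - 0.8703
= 25.8074

E[X] = 25.8074


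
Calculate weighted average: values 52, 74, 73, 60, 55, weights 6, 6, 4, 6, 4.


Numerator = 52*6 + 74*6 + 73*4 + 60*6 + 55*4 = 1628
Denominator = 6 + 6 + 4 + 6 + 4 = 26
WM = 1628/26 = 62.6154

WM = 62.6154


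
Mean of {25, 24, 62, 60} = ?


Sum = 25 + 24 + 62 + 60 = 171
n = 4
Mean = 171/4 = 42.7500

Mean = 42.7500


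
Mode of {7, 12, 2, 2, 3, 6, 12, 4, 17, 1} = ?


Frequencies: 1:1, 2:2, 3:1, 4:1, 6:1, 7:1, 12:2, 17:1
Max frequency = 2
Mode = 2, 12

Mode = 2, 12


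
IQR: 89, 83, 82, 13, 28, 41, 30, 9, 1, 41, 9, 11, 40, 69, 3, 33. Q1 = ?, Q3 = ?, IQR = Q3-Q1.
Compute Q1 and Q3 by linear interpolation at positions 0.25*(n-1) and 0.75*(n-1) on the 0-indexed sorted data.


Sorted: 1, 3, 9, 9, 11, 13, 28, 30, 33, 40, 41, 41, 69, 82, 83, 89
Q1 (25th %ile) = 10.5000
Q3 (75th %ile) = 48.0000
IQR = 48.0000 - 10.5000 = 37.5000

IQR = 37.5000


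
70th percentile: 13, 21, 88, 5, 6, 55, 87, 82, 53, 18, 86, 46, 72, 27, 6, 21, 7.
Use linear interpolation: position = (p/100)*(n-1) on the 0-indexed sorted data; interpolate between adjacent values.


Sorted: 5, 6, 6, 7, 13, 18, 21, 21, 27, 46, 53, 55, 72, 82, 86, 87, 88
n = 17
Index = 70/100 * 16 = 11.2000
Lower = data[11] = 55, Upper = data[12] = 72
P70 = 55 + 0.2000*(17) = 58.4000

P70 = 58.4000


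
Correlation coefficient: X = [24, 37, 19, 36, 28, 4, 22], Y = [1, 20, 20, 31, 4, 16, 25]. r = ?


Mean X = 24.2857, Mean Y = 16.7143
SD X = 10.402119, SD Y = 10.024460
Cov = 20.653061
r = 20.653061/(10.402119*10.024460) = 0.1981

r = 0.1981


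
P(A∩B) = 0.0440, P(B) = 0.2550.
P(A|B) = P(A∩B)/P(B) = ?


P(A|B) = 0.0440/0.2550 = 0.1725

P(A|B) = 0.1725


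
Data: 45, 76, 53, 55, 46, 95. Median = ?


Sorted: 45, 46, 53, 55, 76, 95
n = 6 (even)
Middle values: 53 and 55
Median = (53+55)/2 = 54.0000

Median = 54.0000


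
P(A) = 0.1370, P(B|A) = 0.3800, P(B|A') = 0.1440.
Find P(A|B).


P(B) = P(B|A)*P(A) + P(B|A')*P(A')
= 0.3800*0.1370 + 0.1440*0.8630
= 0.052060 + 0.124272 = 0.176332
P(A|B) = 0.052060/0.176332 = 0.2952

P(A|B) = 0.2952


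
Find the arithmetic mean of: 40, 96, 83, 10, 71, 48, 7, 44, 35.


Sum = 40 + 96 + 83 + 10 + 71 + 48 + 7 + 44 + 35 = 434
n = 9
Mean = 434/9 = 48.2222

Mean = 48.2222


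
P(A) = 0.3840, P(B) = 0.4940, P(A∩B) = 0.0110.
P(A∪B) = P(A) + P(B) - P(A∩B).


P(A∪B) = 0.3840 + 0.4940 - 0.0110
= 0.8780 - 0.0110
= 0.8670

P(A∪B) = 0.8670


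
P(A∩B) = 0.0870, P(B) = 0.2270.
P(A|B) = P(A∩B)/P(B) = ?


P(A|B) = 0.0870/0.2270 = 0.3833

P(A|B) = 0.3833


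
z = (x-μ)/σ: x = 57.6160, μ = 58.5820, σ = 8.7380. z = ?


z = (57.6160 - 58.5820)/8.7380
= -0.9660/8.7380
= -0.1106

z = -0.1106


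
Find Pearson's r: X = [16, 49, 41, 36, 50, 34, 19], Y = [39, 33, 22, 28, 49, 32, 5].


Mean X = 35.0000, Mean Y = 29.7143
SD X = 12.398157, SD Y = 12.803061
Cov = 72.000000
r = 72.000000/(12.398157*12.803061) = 0.4536

r = 0.4536


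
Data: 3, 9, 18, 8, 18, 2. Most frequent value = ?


Frequencies: 2:1, 3:1, 8:1, 9:1, 18:2
Max frequency = 2
Mode = 18

Mode = 18


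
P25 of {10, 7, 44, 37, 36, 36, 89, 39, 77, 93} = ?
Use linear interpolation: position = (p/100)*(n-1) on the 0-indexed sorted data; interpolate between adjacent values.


Sorted: 7, 10, 36, 36, 37, 39, 44, 77, 89, 93
n = 10
Index = 25/100 * 9 = 2.2500
Lower = data[2] = 36, Upper = data[3] = 36
P25 = 36 + 0.2500*(0) = 36.0000

P25 = 36.0000


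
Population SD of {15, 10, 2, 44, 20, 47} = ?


Mean = 23.0000
Variance = 283.3333
SD = sqrt(283.3333) = 16.8325

SD = 16.8325


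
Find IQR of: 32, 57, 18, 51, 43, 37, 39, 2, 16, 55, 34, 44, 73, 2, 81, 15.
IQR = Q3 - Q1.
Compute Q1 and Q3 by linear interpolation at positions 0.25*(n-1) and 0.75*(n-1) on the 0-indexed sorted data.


Sorted: 2, 2, 15, 16, 18, 32, 34, 37, 39, 43, 44, 51, 55, 57, 73, 81
Q1 (25th %ile) = 17.5000
Q3 (75th %ile) = 52.0000
IQR = 52.0000 - 17.5000 = 34.5000

IQR = 34.5000


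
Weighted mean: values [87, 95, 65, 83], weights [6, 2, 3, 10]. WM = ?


Numerator = 87*6 + 95*2 + 65*3 + 83*10 = 1737
Denominator = 6 + 2 + 3 + 10 = 21
WM = 1737/21 = 82.7143

WM = 82.7143


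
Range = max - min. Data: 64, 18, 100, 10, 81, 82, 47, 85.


Max = 100, Min = 10
Range = 100 - 10 = 90

Range = 90


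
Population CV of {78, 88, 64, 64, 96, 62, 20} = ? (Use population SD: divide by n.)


Mean = 67.4286
SD = 22.8464
CV = (22.8464/67.4286)*100 = 33.8824%

CV = 33.8824%


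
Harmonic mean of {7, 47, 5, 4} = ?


Sum of reciprocals = 1/7 + 1/47 + 1/5 + 1/4 = 0.614134
HM = 4/0.614134 = 6.5132

HM = 6.5132


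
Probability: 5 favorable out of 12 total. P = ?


P = 5/12 = 0.4167

P = 0.4167


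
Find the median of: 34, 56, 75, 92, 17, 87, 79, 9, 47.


Sorted: 9, 17, 34, 47, 56, 75, 79, 87, 92
n = 9 (odd)
Middle value = 56

Median = 56


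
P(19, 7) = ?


P(19,7) = 19!/12!
= 121645100408832000/479001600
= 253955520

P(19,7) = 253955520


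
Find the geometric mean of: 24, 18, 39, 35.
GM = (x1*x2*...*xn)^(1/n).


Product = 24 × 18 × 39 × 35 = 589680
GM = 589680^(1/4) = 27.7111

GM = 27.7111


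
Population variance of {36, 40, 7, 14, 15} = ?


Mean = 22.4000
Squared deviations: 184.9600, 309.7600, 237.1600, 70.5600, 54.7600
Sum = 857.2000
Variance = 857.2000/5 = 171.4400

Variance = 171.4400


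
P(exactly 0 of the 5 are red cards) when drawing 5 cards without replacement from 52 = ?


Hypergeometric: P(X=0) = C(26,0)·C(26,5) / C(52,5)
= 1 × 65780 / 2598960
= 65780/2598960 = 0.0253

P = 0.0253


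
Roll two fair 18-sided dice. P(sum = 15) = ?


Total outcomes = 18×18 = 324
Favorable (sum = 15): 14
P = 14/324 = 0.0432

P = 0.0432


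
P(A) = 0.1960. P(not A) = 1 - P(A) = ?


P(not A) = 1 - 0.1960 = 0.8040

P(not A) = 0.8040


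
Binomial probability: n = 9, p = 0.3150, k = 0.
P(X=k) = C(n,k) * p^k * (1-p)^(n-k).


C(9,0) = 1
p^0 = 1.000000
(1-p)^9 = 0.033206
P = 1 * 1.000000 * 0.033206 = 0.0332

P(X=0) = 0.0332


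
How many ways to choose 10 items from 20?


C(20,10) = 20!/(10! × 10!)
= 2432902008176640000/(3628800 × 3628800)
= 184756

C(20,10) = 184756


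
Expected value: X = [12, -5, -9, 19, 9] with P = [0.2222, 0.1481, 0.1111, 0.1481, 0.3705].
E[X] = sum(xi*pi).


E[X] = 12*0.2222 - 5*0.1481 - 9*0.1111 + 19*0.1481 + 9*0.3705
= 2.6664 - 0.7405 - 0.9999 + 2.8139 + 3.3345
= 7.0744

E[X] = 7.0744


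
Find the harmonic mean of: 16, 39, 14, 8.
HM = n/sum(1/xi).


Sum of reciprocals = 1/16 + 1/39 + 1/14 + 1/8 = 0.284570
HM = 4/0.284570 = 14.0563

HM = 14.0563


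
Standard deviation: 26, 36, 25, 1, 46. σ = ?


Mean = 26.8000
Variance = 224.5600
SD = sqrt(224.5600) = 14.9853

SD = 14.9853


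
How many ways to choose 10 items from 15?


C(15,10) = 15!/(10! × 5!)
= 1307674368000/(3628800 × 120)
= 3003

C(15,10) = 3003


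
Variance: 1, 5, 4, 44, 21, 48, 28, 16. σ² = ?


Mean = 20.8750
Squared deviations: 395.0156, 252.0156, 284.7656, 534.7656, 0.0156, 735.7656, 50.7656, 23.7656
Sum = 2276.8750
Variance = 2276.8750/8 = 284.6094

Variance = 284.6094


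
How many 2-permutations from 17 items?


P(17,2) = 17!/15!
= 355687428096000/1307674368000
= 272

P(17,2) = 272


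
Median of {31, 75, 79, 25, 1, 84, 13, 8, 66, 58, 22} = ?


Sorted: 1, 8, 13, 22, 25, 31, 58, 66, 75, 79, 84
n = 11 (odd)
Middle value = 31

Median = 31


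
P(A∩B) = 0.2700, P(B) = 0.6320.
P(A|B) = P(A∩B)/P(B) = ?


P(A|B) = 0.2700/0.6320 = 0.4272

P(A|B) = 0.4272


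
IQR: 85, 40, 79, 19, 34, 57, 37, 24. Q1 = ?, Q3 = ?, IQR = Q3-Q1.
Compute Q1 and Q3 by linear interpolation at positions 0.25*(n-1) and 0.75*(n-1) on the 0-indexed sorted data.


Sorted: 19, 24, 34, 37, 40, 57, 79, 85
Q1 (25th %ile) = 31.5000
Q3 (75th %ile) = 62.5000
IQR = 62.5000 - 31.5000 = 31.0000

IQR = 31.0000


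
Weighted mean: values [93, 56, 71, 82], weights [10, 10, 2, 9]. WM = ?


Numerator = 93*10 + 56*10 + 71*2 + 82*9 = 2370
Denominator = 10 + 10 + 2 + 9 = 31
WM = 2370/31 = 76.4516

WM = 76.4516


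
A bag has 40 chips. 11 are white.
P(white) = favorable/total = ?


P = 11/40 = 0.2750

P = 0.2750


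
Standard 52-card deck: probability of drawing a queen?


4 queens in 52 cards
P = 4/52 = 0.0769

P = 0.0769


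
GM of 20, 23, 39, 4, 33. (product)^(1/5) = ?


Product = 20 × 23 × 39 × 4 × 33 = 2368080
GM = 2368080^(1/5) = 18.8313

GM = 18.8313


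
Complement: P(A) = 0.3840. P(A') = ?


P(not A) = 1 - 0.3840 = 0.6160

P(not A) = 0.6160


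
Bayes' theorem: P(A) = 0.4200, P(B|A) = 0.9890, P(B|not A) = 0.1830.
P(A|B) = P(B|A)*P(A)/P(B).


P(B) = P(B|A)*P(A) + P(B|A')*P(A')
= 0.9890*0.4200 + 0.1830*0.5800
= 0.415380 + 0.106140 = 0.521520
P(A|B) = 0.415380/0.521520 = 0.7965

P(A|B) = 0.7965


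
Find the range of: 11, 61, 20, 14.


Max = 61, Min = 11
Range = 61 - 11 = 50

Range = 50


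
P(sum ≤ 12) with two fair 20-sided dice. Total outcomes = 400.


Total outcomes = 20×20 = 400
Favorable (sum ≤ 12): 66
P = 66/400 = 0.1650

P = 0.1650


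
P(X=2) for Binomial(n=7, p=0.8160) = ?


C(7,2) = 21
p^2 = 0.665856
(1-p)^5 = 0.000211
P = 21 * 0.665856 * 0.000211 = 0.0029

P(X=2) = 0.0029


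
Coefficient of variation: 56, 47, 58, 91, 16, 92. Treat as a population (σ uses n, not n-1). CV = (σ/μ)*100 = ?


Mean = 60.0000
SD = 26.1725
CV = (26.1725/60.0000)*100 = 43.6208%

CV = 43.6208%


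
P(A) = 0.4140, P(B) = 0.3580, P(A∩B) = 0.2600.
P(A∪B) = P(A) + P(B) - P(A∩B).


P(A∪B) = 0.4140 + 0.3580 - 0.2600
= 0.7720 - 0.2600
= 0.5120

P(A∪B) = 0.5120


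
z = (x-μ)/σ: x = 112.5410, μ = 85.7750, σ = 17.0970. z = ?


z = (112.5410 - 85.7750)/17.0970
= 26.7660/17.0970
= 1.5655

z = 1.5655


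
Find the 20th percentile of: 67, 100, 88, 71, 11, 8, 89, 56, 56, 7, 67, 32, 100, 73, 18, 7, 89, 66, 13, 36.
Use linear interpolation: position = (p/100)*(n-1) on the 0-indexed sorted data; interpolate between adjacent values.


Sorted: 7, 7, 8, 11, 13, 18, 32, 36, 56, 56, 66, 67, 67, 71, 73, 88, 89, 89, 100, 100
n = 20
Index = 20/100 * 19 = 3.8000
Lower = data[3] = 11, Upper = data[4] = 13
P20 = 11 + 0.8000*(2) = 12.6000

P20 = 12.6000


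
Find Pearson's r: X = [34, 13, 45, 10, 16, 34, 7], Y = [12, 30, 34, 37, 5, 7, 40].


Mean X = 22.7143, Mean Y = 23.5714
SD X = 13.624707, SD Y = 13.906393
Cov = -64.551020
r = -64.551020/(13.624707*13.906393) = -0.3407

r = -0.3407


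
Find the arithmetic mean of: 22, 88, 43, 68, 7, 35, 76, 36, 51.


Sum = 22 + 88 + 43 + 68 + 7 + 35 + 76 + 36 + 51 = 426
n = 9
Mean = 426/9 = 47.3333

Mean = 47.3333


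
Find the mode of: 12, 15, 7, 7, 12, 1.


Frequencies: 1:1, 7:2, 12:2, 15:1
Max frequency = 2
Mode = 7, 12

Mode = 7, 12


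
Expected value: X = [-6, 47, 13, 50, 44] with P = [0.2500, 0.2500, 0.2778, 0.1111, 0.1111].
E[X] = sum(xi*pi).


E[X] = -6*0.2500 + 47*0.2500 + 13*0.2778 + 50*0.1111 + 44*0.1111
= -1.5000 + 11.7500 + 3.6114 + 5.5550 + 4.8884
= 24.3048

E[X] = 24.3048


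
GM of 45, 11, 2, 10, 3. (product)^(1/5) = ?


Product = 45 × 11 × 2 × 10 × 3 = 29700
GM = 29700^(1/5) = 7.8442

GM = 7.8442


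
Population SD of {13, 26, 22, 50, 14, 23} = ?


Mean = 24.6667
Variance = 150.5556
SD = sqrt(150.5556) = 12.2701

SD = 12.2701


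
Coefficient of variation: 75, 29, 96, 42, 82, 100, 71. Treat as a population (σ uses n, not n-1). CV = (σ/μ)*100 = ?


Mean = 70.7143
SD = 24.5166
CV = (24.5166/70.7143)*100 = 34.6699%

CV = 34.6699%


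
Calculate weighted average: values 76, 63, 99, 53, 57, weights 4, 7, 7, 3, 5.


Numerator = 76*4 + 63*7 + 99*7 + 53*3 + 57*5 = 1882
Denominator = 4 + 7 + 7 + 3 + 5 = 26
WM = 1882/26 = 72.3846

WM = 72.3846


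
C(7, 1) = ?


C(7,1) = 7!/(1! × 6!)
= 5040/(1 × 720)
= 7

C(7,1) = 7


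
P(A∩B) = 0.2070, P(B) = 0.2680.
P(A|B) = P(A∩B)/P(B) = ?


P(A|B) = 0.2070/0.2680 = 0.7724

P(A|B) = 0.7724


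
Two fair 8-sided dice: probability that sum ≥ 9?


Total outcomes = 8×8 = 64
Favorable (sum ≥ 9): 36
P = 36/64 = 0.5625

P = 0.5625


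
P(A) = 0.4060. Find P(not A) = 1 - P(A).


P(not A) = 1 - 0.4060 = 0.5940

P(not A) = 0.5940


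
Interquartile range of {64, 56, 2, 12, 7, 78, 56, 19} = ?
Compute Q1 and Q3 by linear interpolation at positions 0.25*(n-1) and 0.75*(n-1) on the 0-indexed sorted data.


Sorted: 2, 7, 12, 19, 56, 56, 64, 78
Q1 (25th %ile) = 10.7500
Q3 (75th %ile) = 58.0000
IQR = 58.0000 - 10.7500 = 47.2500

IQR = 47.2500


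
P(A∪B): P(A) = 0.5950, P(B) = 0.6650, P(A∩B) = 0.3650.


P(A∪B) = 0.5950 + 0.6650 - 0.3650
= 1.2600 - 0.3650
= 0.8950

P(A∪B) = 0.8950


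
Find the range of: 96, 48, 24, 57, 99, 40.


Max = 99, Min = 24
Range = 99 - 24 = 75

Range = 75


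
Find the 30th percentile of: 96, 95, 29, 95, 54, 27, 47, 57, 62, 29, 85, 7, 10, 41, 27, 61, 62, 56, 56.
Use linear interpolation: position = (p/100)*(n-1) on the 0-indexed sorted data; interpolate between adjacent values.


Sorted: 7, 10, 27, 27, 29, 29, 41, 47, 54, 56, 56, 57, 61, 62, 62, 85, 95, 95, 96
n = 19
Index = 30/100 * 18 = 5.4000
Lower = data[5] = 29, Upper = data[6] = 41
P30 = 29 + 0.4000*(12) = 33.8000

P30 = 33.8000


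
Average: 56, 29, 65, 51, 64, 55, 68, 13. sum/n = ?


Sum = 56 + 29 + 65 + 51 + 64 + 55 + 68 + 13 = 401
n = 8
Mean = 401/8 = 50.1250

Mean = 50.1250


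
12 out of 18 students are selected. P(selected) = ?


P = 12/18 = 0.6667

P = 0.6667


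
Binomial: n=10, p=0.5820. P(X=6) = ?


C(10,6) = 210
p^6 = 0.038863
(1-p)^4 = 0.030528
P = 210 * 0.038863 * 0.030528 = 0.2492

P(X=6) = 0.2492


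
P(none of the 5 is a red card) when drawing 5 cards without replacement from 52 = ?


P(no red cards) = (26/52) × (25/51) × (24/50) × (23/49) × (22/48)
= 0.0253

P = 0.0253


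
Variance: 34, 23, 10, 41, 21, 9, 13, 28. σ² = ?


Mean = 22.3750
Squared deviations: 135.1406, 0.3906, 153.1406, 346.8906, 1.8906, 178.8906, 87.8906, 31.6406
Sum = 935.8750
Variance = 935.8750/8 = 116.9844

Variance = 116.9844


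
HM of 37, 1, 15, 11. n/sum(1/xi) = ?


Sum of reciprocals = 1/37 + 1/1 + 1/15 + 1/11 = 1.184603
HM = 4/1.184603 = 3.3767

HM = 3.3767


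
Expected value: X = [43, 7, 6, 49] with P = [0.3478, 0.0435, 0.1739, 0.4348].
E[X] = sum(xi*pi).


E[X] = 43*0.3478 + 7*0.0435 + 6*0.1739 + 49*0.4348
= 14.9554 + 0.3045 + 1.0434 + 21.3052
= 37.6085

E[X] = 37.6085


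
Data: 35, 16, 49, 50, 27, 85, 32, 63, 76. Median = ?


Sorted: 16, 27, 32, 35, 49, 50, 63, 76, 85
n = 9 (odd)
Middle value = 49

Median = 49


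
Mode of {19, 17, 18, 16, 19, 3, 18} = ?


Frequencies: 3:1, 16:1, 17:1, 18:2, 19:2
Max frequency = 2
Mode = 18, 19

Mode = 18, 19


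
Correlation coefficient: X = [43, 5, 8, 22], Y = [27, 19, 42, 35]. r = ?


Mean X = 19.5000, Mean Y = 30.7500
SD X = 15.008331, SD Y = 8.613217
Cov = -9.125000
r = -9.125000/(15.008331*8.613217) = -0.0706

r = -0.0706


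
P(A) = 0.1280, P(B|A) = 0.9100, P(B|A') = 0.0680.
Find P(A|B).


P(B) = P(B|A)*P(A) + P(B|A')*P(A')
= 0.9100*0.1280 + 0.0680*0.8720
= 0.116480 + 0.059296 = 0.175776
P(A|B) = 0.116480/0.175776 = 0.6627

P(A|B) = 0.6627


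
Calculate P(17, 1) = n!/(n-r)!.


P(17,1) = 17!/16!
= 355687428096000/20922789888000
= 17

P(17,1) = 17


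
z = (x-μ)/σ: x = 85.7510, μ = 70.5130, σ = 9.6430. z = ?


z = (85.7510 - 70.5130)/9.6430
= 15.2380/9.6430
= 1.5802

z = 1.5802


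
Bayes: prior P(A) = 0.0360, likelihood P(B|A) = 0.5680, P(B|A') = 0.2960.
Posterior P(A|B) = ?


P(B) = P(B|A)*P(A) + P(B|A')*P(A')
= 0.5680*0.0360 + 0.2960*0.9640
= 0.020448 + 0.285344 = 0.305792
P(A|B) = 0.020448/0.305792 = 0.0669

P(A|B) = 0.0669


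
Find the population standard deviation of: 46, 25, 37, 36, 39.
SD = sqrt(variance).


Mean = 36.6000
Variance = 45.8400
SD = sqrt(45.8400) = 6.7705

SD = 6.7705


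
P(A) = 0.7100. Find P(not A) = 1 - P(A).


P(not A) = 1 - 0.7100 = 0.2900

P(not A) = 0.2900


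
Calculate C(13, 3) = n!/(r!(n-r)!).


C(13,3) = 13!/(3! × 10!)
= 6227020800/(6 × 3628800)
= 286

C(13,3) = 286


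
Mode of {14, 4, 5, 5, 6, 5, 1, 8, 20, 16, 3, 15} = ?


Frequencies: 1:1, 3:1, 4:1, 5:3, 6:1, 8:1, 14:1, 15:1, 16:1, 20:1
Max frequency = 3
Mode = 5

Mode = 5


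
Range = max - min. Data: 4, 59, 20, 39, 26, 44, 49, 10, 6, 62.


Max = 62, Min = 4
Range = 62 - 4 = 58

Range = 58


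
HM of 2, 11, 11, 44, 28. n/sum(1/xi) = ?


Sum of reciprocals = 1/2 + 1/11 + 1/11 + 1/44 + 1/28 = 0.740260
HM = 5/0.740260 = 6.7544

HM = 6.7544


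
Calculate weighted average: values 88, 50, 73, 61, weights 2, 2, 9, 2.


Numerator = 88*2 + 50*2 + 73*9 + 61*2 = 1055
Denominator = 2 + 2 + 9 + 2 = 15
WM = 1055/15 = 70.3333

WM = 70.3333


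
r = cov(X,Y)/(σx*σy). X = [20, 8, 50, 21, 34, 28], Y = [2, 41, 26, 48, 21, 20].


Mean X = 26.8333, Mean Y = 26.3333
SD X = 13.069260, SD Y = 14.974052
Cov = -48.277778
r = -48.277778/(13.069260*14.974052) = -0.2467

r = -0.2467


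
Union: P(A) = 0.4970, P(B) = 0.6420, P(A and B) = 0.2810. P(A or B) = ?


P(A∪B) = 0.4970 + 0.6420 - 0.2810
= 1.1390 - 0.2810
= 0.8580

P(A∪B) = 0.8580


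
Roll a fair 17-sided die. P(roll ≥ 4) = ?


Favorable outcomes (roll ≥ 4): 14
Total outcomes = 17
P = 14/17 = 0.8235

P = 0.8235


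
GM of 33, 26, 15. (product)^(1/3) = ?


Product = 33 × 26 × 15 = 12870
GM = 12870^(1/3) = 23.4347

GM = 23.4347


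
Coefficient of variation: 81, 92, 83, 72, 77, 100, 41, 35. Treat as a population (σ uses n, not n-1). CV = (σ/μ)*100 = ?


Mean = 72.6250
SD = 21.6156
CV = (21.6156/72.6250)*100 = 29.7633%

CV = 29.7633%


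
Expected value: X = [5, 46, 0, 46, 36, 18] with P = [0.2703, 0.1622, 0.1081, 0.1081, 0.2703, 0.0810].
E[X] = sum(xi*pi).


E[X] = 5*0.2703 + 46*0.1622 + 0*0.1081 + 46*0.1081 + 36*0.2703 + 18*0.0810
= 1.3515 + 7.4612 + 0 + 4.9726 + 9.7308 + 1.4580
= 24.9741

E[X] = 24.9741


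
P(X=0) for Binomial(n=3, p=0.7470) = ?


C(3,0) = 1
p^0 = 1.000000
(1-p)^3 = 0.016194
P = 1 * 1.000000 * 0.016194 = 0.0162

P(X=0) = 0.0162


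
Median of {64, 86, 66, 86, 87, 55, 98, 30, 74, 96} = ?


Sorted: 30, 55, 64, 66, 74, 86, 86, 87, 96, 98
n = 10 (even)
Middle values: 74 and 86
Median = (74+86)/2 = 80.0000

Median = 80.0000


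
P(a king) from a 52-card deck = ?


4 kings in 52 cards
P = 4/52 = 0.0769

P = 0.0769


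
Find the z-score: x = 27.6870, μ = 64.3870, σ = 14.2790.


z = (27.6870 - 64.3870)/14.2790
= -36.7000/14.2790
= -2.5702

z = -2.5702


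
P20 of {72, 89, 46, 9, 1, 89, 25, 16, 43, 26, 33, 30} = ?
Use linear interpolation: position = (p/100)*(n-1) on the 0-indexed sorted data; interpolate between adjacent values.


Sorted: 1, 9, 16, 25, 26, 30, 33, 43, 46, 72, 89, 89
n = 12
Index = 20/100 * 11 = 2.2000
Lower = data[2] = 16, Upper = data[3] = 25
P20 = 16 + 0.2000*(9) = 17.8000

P20 = 17.8000


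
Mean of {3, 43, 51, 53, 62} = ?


Sum = 3 + 43 + 51 + 53 + 62 = 212
n = 5
Mean = 212/5 = 42.4000

Mean = 42.4000


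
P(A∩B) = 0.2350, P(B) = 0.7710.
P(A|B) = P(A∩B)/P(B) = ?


P(A|B) = 0.2350/0.7710 = 0.3048

P(A|B) = 0.3048


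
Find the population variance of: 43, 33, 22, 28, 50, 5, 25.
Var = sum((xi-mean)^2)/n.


Mean = 29.4286
Squared deviations: 184.1837, 12.7551, 55.1837, 2.0408, 423.1837, 596.7551, 19.6122
Sum = 1293.7143
Variance = 1293.7143/7 = 184.8163

Variance = 184.8163


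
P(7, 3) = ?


P(7,3) = 7!/4!
= 5040/24
= 210

P(7,3) = 210


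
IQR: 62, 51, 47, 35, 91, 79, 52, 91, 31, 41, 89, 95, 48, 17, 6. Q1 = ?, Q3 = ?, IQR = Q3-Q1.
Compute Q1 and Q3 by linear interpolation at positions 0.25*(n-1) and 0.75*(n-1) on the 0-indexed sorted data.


Sorted: 6, 17, 31, 35, 41, 47, 48, 51, 52, 62, 79, 89, 91, 91, 95
Q1 (25th %ile) = 38.0000
Q3 (75th %ile) = 84.0000
IQR = 84.0000 - 38.0000 = 46.0000

IQR = 46.0000


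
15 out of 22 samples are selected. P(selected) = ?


P = 15/22 = 0.6818

P = 0.6818


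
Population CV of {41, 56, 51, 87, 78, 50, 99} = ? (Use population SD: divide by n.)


Mean = 66.0000
SD = 20.2837
CV = (20.2837/66.0000)*100 = 30.7329%

CV = 30.7329%


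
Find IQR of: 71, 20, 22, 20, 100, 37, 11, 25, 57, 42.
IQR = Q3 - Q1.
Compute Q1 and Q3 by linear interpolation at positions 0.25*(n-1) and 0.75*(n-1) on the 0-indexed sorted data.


Sorted: 11, 20, 20, 22, 25, 37, 42, 57, 71, 100
Q1 (25th %ile) = 20.5000
Q3 (75th %ile) = 53.2500
IQR = 53.2500 - 20.5000 = 32.7500

IQR = 32.7500


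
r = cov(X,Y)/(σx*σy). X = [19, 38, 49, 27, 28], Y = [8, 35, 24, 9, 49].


Mean X = 32.2000, Mean Y = 25.0000
SD X = 10.342147, SD Y = 15.633298
Cov = 49.600000
r = 49.600000/(10.342147*15.633298) = 0.3068

r = 0.3068


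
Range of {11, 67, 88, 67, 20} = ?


Max = 88, Min = 11
Range = 88 - 11 = 77

Range = 77


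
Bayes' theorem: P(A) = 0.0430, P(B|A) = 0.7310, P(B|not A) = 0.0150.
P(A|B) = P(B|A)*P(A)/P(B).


P(B) = P(B|A)*P(A) + P(B|A')*P(A')
= 0.7310*0.0430 + 0.0150*0.9570
= 0.031433 + 0.014355 = 0.045788
P(A|B) = 0.031433/0.045788 = 0.6865

P(A|B) = 0.6865


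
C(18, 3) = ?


C(18,3) = 18!/(3! × 15!)
= 6402373705728000/(6 × 1307674368000)
= 816

C(18,3) = 816


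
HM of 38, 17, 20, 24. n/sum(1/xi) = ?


Sum of reciprocals = 1/38 + 1/17 + 1/20 + 1/24 = 0.176806
HM = 4/0.176806 = 22.6237

HM = 22.6237


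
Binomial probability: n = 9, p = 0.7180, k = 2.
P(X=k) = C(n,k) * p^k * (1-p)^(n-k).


C(9,2) = 36
p^2 = 0.515524
(1-p)^7 = 0.000142
P = 36 * 0.515524 * 0.000142 = 0.0026

P(X=2) = 0.0026


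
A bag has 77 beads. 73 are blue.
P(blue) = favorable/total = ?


P = 73/77 = 0.9481

P = 0.9481


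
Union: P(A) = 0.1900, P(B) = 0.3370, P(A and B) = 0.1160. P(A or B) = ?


P(A∪B) = 0.1900 + 0.3370 - 0.1160
= 0.5270 - 0.1160
= 0.4110

P(A∪B) = 0.4110


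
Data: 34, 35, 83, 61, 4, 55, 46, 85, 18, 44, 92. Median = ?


Sorted: 4, 18, 34, 35, 44, 46, 55, 61, 83, 85, 92
n = 11 (odd)
Middle value = 46

Median = 46


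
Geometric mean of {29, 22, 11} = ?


Product = 29 × 22 × 11 = 7018
GM = 7018^(1/3) = 19.1457

GM = 19.1457


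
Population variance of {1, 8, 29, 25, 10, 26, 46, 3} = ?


Mean = 18.5000
Squared deviations: 306.2500, 110.2500, 110.2500, 42.2500, 72.2500, 56.2500, 756.2500, 240.2500
Sum = 1694.0000
Variance = 1694.0000/8 = 211.7500

Variance = 211.7500


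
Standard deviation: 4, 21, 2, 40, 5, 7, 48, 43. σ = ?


Mean = 21.2500
Variance = 334.4375
SD = sqrt(334.4375) = 18.2876

SD = 18.2876


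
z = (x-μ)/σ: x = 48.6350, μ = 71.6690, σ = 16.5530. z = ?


z = (48.6350 - 71.6690)/16.5530
= -23.0340/16.5530
= -1.3915

z = -1.3915


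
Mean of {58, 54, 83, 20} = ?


Sum = 58 + 54 + 83 + 20 = 215
n = 4
Mean = 215/4 = 53.7500

Mean = 53.7500


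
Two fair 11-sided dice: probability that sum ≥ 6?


Total outcomes = 11×11 = 121
Favorable (sum ≥ 6): 111
P = 111/121 = 0.9174

P = 0.9174


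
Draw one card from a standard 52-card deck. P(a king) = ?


4 kings in 52 cards
P = 4/52 = 0.0769

P = 0.0769


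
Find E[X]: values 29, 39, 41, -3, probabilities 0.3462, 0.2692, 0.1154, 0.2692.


E[X] = 29*0.3462 + 39*0.2692 + 41*0.1154 - 3*0.2692
= 10.0398 + 10.4988 + 4.7314 - 0.8076
= 24.4624

E[X] = 24.4624


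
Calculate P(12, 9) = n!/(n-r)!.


P(12,9) = 12!/3!
= 479001600/6
= 79833600

P(12,9) = 79833600


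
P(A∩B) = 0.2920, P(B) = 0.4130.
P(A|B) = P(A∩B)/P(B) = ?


P(A|B) = 0.2920/0.4130 = 0.7070

P(A|B) = 0.7070


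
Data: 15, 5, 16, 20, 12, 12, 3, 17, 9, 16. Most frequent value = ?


Frequencies: 3:1, 5:1, 9:1, 12:2, 15:1, 16:2, 17:1, 20:1
Max frequency = 2
Mode = 12, 16

Mode = 12, 16


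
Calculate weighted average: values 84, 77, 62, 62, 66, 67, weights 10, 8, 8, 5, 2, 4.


Numerator = 84*10 + 77*8 + 62*8 + 62*5 + 66*2 + 67*4 = 2662
Denominator = 10 + 8 + 8 + 5 + 2 + 4 = 37
WM = 2662/37 = 71.9459

WM = 71.9459


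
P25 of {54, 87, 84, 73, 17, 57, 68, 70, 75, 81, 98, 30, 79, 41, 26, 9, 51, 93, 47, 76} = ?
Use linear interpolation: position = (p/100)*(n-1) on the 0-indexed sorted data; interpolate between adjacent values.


Sorted: 9, 17, 26, 30, 41, 47, 51, 54, 57, 68, 70, 73, 75, 76, 79, 81, 84, 87, 93, 98
n = 20
Index = 25/100 * 19 = 4.7500
Lower = data[4] = 41, Upper = data[5] = 47
P25 = 41 + 0.7500*(6) = 45.5000

P25 = 45.5000


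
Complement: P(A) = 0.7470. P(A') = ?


P(not A) = 1 - 0.7470 = 0.2530

P(not A) = 0.2530


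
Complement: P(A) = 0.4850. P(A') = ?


P(not A) = 1 - 0.4850 = 0.5150

P(not A) = 0.5150


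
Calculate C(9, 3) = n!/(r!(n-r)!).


C(9,3) = 9!/(3! × 6!)
= 362880/(6 × 720)
= 84

C(9,3) = 84


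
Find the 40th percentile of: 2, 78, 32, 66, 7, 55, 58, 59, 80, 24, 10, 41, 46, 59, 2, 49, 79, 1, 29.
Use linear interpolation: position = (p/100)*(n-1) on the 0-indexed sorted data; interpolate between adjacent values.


Sorted: 1, 2, 2, 7, 10, 24, 29, 32, 41, 46, 49, 55, 58, 59, 59, 66, 78, 79, 80
n = 19
Index = 40/100 * 18 = 7.2000
Lower = data[7] = 32, Upper = data[8] = 41
P40 = 32 + 0.2000*(9) = 33.8000

P40 = 33.8000


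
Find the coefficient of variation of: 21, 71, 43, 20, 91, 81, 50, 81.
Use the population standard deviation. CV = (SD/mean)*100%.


Mean = 57.2500
SD = 26.0132
CV = (26.0132/57.2500)*100 = 45.4379%

CV = 45.4379%


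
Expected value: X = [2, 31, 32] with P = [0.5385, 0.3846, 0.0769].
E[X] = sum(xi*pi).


E[X] = 2*0.5385 + 31*0.3846 + 32*0.0769
= 1.0770 + 11.9226 + 2.4608
= 15.4604

E[X] = 15.4604


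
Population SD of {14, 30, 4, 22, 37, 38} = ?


Mean = 24.1667
Variance = 150.8056
SD = sqrt(150.8056) = 12.2803

SD = 12.2803


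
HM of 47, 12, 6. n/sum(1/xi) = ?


Sum of reciprocals = 1/47 + 1/12 + 1/6 = 0.271277
HM = 3/0.271277 = 11.0588

HM = 11.0588


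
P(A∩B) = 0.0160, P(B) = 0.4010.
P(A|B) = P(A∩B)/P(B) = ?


P(A|B) = 0.0160/0.4010 = 0.0399

P(A|B) = 0.0399


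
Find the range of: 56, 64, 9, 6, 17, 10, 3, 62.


Max = 64, Min = 3
Range = 64 - 3 = 61

Range = 61


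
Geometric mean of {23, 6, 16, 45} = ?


Product = 23 × 6 × 16 × 45 = 99360
GM = 99360^(1/4) = 17.7543

GM = 17.7543


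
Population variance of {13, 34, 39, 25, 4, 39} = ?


Mean = 25.6667
Squared deviations: 160.4444, 69.4444, 177.7778, 0.4444, 469.4444, 177.7778
Sum = 1055.3333
Variance = 1055.3333/6 = 175.8889

Variance = 175.8889


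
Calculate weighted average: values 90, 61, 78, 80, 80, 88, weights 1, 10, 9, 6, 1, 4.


Numerator = 90*1 + 61*10 + 78*9 + 80*6 + 80*1 + 88*4 = 2314
Denominator = 1 + 10 + 9 + 6 + 1 + 4 = 31
WM = 2314/31 = 74.6452

WM = 74.6452


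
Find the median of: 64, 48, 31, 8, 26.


Sorted: 8, 26, 31, 48, 64
n = 5 (odd)
Middle value = 31

Median = 31


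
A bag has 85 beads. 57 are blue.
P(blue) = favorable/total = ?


P = 57/85 = 0.6706

P = 0.6706


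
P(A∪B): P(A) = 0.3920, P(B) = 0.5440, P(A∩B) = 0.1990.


P(A∪B) = 0.3920 + 0.5440 - 0.1990
= 0.9360 - 0.1990
= 0.7370

P(A∪B) = 0.7370


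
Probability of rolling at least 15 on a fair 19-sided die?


Favorable outcomes (roll ≥ 15): 5
Total outcomes = 19
P = 5/19 = 0.2632

P = 0.2632


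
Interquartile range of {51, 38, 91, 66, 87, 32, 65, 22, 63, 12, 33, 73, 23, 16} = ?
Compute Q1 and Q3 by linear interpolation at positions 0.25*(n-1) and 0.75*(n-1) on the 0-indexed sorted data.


Sorted: 12, 16, 22, 23, 32, 33, 38, 51, 63, 65, 66, 73, 87, 91
Q1 (25th %ile) = 25.2500
Q3 (75th %ile) = 65.7500
IQR = 65.7500 - 25.2500 = 40.5000

IQR = 40.5000


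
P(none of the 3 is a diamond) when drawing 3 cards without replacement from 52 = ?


P(no diamonds) = (39/52) × (38/51) × (37/50)
= 0.4135

P = 0.4135


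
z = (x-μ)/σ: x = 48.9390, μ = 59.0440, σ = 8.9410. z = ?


z = (48.9390 - 59.0440)/8.9410
= -10.1050/8.9410
= -1.1302

z = -1.1302


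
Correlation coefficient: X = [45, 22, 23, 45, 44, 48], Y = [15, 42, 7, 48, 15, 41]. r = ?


Mean X = 37.8333, Mean Y = 28.0000
SD X = 10.915076, SD Y = 16.041613
Cov = 32.000000
r = 32.000000/(10.915076*16.041613) = 0.1828

r = 0.1828


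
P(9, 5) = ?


P(9,5) = 9!/4!
= 362880/24
= 15120

P(9,5) = 15120


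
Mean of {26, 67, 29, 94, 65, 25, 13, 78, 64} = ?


Sum = 26 + 67 + 29 + 94 + 65 + 25 + 13 + 78 + 64 = 461
n = 9
Mean = 461/9 = 51.2222

Mean = 51.2222
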